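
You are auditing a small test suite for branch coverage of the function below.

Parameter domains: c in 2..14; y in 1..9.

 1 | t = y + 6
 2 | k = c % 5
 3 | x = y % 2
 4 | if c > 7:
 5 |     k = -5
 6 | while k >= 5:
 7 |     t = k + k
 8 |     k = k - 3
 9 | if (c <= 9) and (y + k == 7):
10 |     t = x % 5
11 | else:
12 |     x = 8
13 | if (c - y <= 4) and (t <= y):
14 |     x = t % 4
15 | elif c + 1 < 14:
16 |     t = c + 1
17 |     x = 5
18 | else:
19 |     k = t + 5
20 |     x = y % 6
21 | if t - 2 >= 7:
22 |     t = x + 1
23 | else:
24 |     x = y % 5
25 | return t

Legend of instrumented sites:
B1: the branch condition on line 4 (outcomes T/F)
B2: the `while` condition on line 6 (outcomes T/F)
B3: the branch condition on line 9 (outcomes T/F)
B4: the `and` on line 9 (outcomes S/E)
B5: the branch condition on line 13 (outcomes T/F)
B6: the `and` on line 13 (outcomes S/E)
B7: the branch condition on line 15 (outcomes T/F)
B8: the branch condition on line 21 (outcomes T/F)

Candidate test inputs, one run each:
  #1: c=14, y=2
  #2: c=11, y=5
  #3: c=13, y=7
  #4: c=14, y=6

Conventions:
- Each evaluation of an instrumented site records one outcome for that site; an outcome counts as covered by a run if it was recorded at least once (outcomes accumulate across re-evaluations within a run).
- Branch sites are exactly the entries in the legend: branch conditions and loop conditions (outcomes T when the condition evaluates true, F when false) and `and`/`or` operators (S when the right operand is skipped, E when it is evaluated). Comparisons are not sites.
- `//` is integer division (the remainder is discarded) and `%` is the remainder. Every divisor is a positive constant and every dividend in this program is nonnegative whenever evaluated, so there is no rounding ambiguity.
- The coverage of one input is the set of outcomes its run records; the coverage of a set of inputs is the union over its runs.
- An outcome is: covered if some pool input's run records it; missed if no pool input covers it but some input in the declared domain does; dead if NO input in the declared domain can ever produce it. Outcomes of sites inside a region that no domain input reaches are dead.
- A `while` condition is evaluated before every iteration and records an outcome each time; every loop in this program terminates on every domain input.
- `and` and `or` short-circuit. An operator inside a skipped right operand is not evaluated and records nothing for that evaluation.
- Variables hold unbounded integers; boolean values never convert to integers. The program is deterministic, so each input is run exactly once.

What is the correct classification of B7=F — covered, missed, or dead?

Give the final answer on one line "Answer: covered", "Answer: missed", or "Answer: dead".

B7=F is recorded by pool input(s) 1, 3, 4 -> covered

Answer: covered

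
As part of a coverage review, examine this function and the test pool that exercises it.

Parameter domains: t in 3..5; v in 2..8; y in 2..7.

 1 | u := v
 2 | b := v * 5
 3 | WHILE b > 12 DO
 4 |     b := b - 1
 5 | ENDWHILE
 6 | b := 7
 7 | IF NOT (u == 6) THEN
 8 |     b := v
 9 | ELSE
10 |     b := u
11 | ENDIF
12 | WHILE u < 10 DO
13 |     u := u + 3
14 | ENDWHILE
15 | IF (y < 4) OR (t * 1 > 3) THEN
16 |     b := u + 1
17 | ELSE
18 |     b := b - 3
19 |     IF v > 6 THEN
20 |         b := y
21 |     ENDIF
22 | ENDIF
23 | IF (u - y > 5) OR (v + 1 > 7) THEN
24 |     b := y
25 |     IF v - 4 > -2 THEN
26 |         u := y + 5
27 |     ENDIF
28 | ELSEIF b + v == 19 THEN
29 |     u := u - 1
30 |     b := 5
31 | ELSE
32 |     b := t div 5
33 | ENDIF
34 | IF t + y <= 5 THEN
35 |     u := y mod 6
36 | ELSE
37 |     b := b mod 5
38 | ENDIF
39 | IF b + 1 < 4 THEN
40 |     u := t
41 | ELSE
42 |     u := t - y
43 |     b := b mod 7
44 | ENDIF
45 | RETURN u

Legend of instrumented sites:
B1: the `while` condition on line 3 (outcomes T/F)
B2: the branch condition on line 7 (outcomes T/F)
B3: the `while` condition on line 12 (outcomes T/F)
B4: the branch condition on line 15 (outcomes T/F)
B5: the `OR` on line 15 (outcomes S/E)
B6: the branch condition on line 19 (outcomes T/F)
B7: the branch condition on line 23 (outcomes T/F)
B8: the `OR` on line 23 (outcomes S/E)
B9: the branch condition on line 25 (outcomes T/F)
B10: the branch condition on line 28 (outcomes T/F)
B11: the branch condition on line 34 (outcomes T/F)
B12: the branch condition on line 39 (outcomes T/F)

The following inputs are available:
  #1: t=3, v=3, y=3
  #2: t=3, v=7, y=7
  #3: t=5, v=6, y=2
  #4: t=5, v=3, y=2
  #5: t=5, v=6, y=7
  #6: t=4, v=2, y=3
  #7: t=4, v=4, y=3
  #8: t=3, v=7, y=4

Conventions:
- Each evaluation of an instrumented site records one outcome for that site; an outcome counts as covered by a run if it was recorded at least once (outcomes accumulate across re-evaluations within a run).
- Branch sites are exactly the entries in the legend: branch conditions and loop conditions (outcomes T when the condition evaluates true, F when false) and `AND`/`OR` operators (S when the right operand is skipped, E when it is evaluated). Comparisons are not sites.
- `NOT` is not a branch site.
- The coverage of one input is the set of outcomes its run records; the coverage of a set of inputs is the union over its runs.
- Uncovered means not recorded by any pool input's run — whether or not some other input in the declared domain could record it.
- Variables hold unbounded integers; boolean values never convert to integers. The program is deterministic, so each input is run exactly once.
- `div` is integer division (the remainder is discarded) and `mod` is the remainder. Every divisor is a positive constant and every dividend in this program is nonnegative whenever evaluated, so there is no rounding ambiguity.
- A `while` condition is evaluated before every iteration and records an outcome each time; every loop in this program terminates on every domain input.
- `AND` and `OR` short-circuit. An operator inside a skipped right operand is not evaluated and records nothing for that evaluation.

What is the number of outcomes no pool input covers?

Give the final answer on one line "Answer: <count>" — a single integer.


input #1, t=3, v=3, y=3: outcomes B1=T, B1=F, B2=T, B3=T, B3=F, B4=T, B5=S, B7=T, B8=S, B9=T, B11=F, B12=F
input #2, t=3, v=7, y=7: outcomes B1=T, B1=F, B2=T, B3=T, B3=F, B4=F, B5=E, B6=T, B7=T, B8=E, B9=T, B11=F, B12=T
input #3, t=5, v=6, y=2: outcomes B1=T, B1=F, B2=F, B3=T, B3=F, B4=T, B5=S, B7=T, B8=S, B9=T, B11=F, B12=T
input #4, t=5, v=3, y=2: outcomes B1=T, B1=F, B2=T, B3=T, B3=F, B4=T, B5=S, B7=T, B8=S, B9=T, B11=F, B12=T
input #5, t=5, v=6, y=7: outcomes B1=T, B1=F, B2=F, B3=T, B3=F, B4=T, B5=E, B7=F, B8=E, B10=T, B11=F, B12=T
input #6, t=4, v=2, y=3: outcomes B1=F, B2=T, B3=T, B3=F, B4=T, B5=S, B7=T, B8=S, B9=F, B11=F, B12=F
input #7, t=4, v=4, y=3: outcomes B1=T, B1=F, B2=T, B3=T, B3=F, B4=T, B5=S, B7=T, B8=S, B9=T, B11=F, B12=F
input #8, t=3, v=7, y=4: outcomes B1=T, B1=F, B2=T, B3=T, B3=F, B4=F, B5=E, B6=T, B7=T, B8=S, B9=T, B11=F, B12=F
union over the pool: B1=T, B1=F, B2=T, B2=F, B3=T, B3=F, B4=T, B4=F, B5=S, B5=E, B6=T, B7=T, B7=F, B8=S, B8=E, B9=T, B9=F, B10=T, B11=F, B12=T, B12=F
uncovered (3 of 24): B6=F, B10=F, B11=T
Answer: 3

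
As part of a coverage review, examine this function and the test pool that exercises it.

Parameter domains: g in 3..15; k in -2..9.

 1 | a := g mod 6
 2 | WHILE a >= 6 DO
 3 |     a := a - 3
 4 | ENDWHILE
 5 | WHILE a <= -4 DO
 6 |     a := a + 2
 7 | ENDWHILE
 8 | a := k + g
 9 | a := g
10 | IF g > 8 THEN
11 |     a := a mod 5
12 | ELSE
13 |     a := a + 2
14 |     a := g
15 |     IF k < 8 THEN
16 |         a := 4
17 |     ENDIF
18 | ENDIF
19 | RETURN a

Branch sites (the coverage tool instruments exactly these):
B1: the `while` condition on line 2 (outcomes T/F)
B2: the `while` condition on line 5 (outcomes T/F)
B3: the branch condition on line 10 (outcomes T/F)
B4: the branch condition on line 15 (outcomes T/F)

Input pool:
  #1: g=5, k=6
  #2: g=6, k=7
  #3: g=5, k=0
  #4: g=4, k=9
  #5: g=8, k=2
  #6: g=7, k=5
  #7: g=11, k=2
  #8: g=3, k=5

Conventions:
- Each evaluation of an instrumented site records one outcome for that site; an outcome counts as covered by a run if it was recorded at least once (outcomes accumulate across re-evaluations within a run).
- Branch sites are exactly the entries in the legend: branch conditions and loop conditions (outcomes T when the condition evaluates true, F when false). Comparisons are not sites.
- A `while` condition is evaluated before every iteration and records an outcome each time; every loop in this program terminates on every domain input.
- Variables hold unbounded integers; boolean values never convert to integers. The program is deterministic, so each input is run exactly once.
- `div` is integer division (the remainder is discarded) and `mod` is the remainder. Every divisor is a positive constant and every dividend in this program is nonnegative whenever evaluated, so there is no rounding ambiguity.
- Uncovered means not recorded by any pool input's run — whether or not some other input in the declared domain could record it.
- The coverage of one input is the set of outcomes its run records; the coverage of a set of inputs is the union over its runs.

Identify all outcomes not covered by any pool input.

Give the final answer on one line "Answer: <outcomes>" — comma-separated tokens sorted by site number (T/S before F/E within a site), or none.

input #1 (g=5, k=6): events B1->F, B2->F, B3->F, B4->T; covers B1=F, B2=F, B3=F, B4=T
input #2 (g=6, k=7): events B1->F, B2->F, B3->F, B4->T; covers B1=F, B2=F, B3=F, B4=T
input #3 (g=5, k=0): events B1->F, B2->F, B3->F, B4->T; covers B1=F, B2=F, B3=F, B4=T
input #4 (g=4, k=9): events B1->F, B2->F, B3->F, B4->F; covers B1=F, B2=F, B3=F, B4=F
input #5 (g=8, k=2): events B1->F, B2->F, B3->F, B4->T; covers B1=F, B2=F, B3=F, B4=T
input #6 (g=7, k=5): events B1->F, B2->F, B3->F, B4->T; covers B1=F, B2=F, B3=F, B4=T
input #7 (g=11, k=2): events B1->F, B2->F, B3->T; covers B1=F, B2=F, B3=T
input #8 (g=3, k=5): events B1->F, B2->F, B3->F, B4->T; covers B1=F, B2=F, B3=F, B4=T
union over the pool: B1=F, B2=F, B3=T, B3=F, B4=T, B4=F
uncovered (2 of 8): B1=T, B2=T

Answer: B1=T, B2=T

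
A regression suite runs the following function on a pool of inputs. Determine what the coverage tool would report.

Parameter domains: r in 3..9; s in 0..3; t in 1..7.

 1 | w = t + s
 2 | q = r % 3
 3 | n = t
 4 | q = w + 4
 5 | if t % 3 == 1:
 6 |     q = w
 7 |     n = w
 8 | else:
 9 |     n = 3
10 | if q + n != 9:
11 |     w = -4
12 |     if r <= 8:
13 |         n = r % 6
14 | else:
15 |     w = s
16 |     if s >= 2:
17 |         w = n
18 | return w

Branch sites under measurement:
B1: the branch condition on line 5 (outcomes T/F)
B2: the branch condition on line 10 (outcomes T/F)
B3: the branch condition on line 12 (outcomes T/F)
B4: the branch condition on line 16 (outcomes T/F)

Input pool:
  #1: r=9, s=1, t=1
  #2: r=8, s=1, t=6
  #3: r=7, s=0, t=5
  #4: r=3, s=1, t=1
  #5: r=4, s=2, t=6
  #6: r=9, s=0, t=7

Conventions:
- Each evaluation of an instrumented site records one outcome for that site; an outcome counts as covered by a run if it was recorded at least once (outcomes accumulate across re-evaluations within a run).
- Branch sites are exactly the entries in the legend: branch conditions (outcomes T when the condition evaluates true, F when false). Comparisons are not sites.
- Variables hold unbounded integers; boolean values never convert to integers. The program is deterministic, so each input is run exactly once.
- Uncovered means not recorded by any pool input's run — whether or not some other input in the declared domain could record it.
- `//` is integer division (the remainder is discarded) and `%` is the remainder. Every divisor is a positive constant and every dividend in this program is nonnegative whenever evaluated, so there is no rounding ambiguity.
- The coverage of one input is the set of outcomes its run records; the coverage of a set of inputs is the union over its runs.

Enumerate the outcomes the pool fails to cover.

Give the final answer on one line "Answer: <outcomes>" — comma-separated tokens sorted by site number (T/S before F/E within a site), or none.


run #1 (r=9, s=1, t=1) runs B1->T, B2->T, B3->F; records B1=T, B2=T, B3=F
run #2 (r=8, s=1, t=6) runs B1->F, B2->T, B3->T; records B1=F, B2=T, B3=T
run #3 (r=7, s=0, t=5) runs B1->F, B2->T, B3->T; records B1=F, B2=T, B3=T
run #4 (r=3, s=1, t=1) runs B1->T, B2->T, B3->T; records B1=T, B2=T, B3=T
run #5 (r=4, s=2, t=6) runs B1->F, B2->T, B3->T; records B1=F, B2=T, B3=T
run #6 (r=9, s=0, t=7) runs B1->T, B2->T, B3->F; records B1=T, B2=T, B3=F
union over the pool: B1=T, B1=F, B2=T, B3=T, B3=F
uncovered (3 of 8): B2=F, B4=T, B4=F
Answer: B2=F, B4=T, B4=F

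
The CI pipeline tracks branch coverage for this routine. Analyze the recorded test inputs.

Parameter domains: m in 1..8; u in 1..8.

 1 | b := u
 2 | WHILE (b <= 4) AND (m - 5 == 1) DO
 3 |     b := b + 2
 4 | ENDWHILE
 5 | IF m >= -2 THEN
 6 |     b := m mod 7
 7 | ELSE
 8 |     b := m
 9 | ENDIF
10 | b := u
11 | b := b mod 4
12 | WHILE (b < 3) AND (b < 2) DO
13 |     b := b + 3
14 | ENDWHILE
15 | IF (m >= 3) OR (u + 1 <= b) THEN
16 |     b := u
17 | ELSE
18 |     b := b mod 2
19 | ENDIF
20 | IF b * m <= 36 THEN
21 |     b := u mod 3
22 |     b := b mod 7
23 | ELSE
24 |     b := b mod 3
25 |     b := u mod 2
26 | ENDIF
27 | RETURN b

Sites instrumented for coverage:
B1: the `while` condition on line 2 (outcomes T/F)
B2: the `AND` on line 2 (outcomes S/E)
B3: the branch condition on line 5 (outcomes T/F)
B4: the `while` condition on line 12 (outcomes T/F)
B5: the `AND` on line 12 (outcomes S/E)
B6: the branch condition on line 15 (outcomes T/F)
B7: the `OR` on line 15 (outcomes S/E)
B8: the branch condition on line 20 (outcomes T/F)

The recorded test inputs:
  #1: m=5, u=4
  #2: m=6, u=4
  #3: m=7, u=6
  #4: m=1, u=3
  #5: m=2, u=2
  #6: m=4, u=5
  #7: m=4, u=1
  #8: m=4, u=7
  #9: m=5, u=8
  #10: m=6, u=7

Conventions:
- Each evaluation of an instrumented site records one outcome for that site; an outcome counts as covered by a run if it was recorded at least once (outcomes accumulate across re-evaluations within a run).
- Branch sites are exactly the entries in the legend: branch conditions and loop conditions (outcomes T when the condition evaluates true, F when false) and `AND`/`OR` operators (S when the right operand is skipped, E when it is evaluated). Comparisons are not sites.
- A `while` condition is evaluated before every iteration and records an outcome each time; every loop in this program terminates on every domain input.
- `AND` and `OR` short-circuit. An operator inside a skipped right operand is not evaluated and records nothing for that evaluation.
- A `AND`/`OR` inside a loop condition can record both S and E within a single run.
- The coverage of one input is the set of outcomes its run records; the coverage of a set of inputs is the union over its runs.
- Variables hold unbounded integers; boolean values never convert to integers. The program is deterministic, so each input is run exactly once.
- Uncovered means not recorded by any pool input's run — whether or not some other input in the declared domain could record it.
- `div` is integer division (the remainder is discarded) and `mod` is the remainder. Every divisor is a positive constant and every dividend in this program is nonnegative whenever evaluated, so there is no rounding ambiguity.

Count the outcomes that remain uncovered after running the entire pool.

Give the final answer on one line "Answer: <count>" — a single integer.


#1 (m=5, u=4) -> B2->E, B1->F, B3->T, B5->E, B4->T, B5->S, B4->F, B7->S, B6->T, B8->T; covered: B1=F, B2=E, B3=T, B4=T, B4=F, B5=S, B5=E, B6=T, B7=S, B8=T
#2 (m=6, u=4) -> B2->E, B1->T, B2->S, B1->F, B3->T, B5->E, B4->T, B5->S, B4->F, B7->S, B6->T, B8->T; covered: B1=T, B1=F, B2=S, B2=E, B3=T, B4=T, B4=F, B5=S, B5=E, B6=T, B7=S, B8=T
#3 (m=7, u=6) -> B2->S, B1->F, B3->T, B5->E, B4->F, B7->S, B6->T, B8->F; covered: B1=F, B2=S, B3=T, B4=F, B5=E, B6=T, B7=S, B8=F
#4 (m=1, u=3) -> B2->E, B1->F, B3->T, B5->S, B4->F, B7->E, B6->F, B8->T; covered: B1=F, B2=E, B3=T, B4=F, B5=S, B6=F, B7=E, B8=T
#5 (m=2, u=2) -> B2->E, B1->F, B3->T, B5->E, B4->F, B7->E, B6->F, B8->T; covered: B1=F, B2=E, B3=T, B4=F, B5=E, B6=F, B7=E, B8=T
#6 (m=4, u=5) -> B2->S, B1->F, B3->T, B5->E, B4->T, B5->S, B4->F, B7->S, B6->T, B8->T; covered: B1=F, B2=S, B3=T, B4=T, B4=F, B5=S, B5=E, B6=T, B7=S, B8=T
#7 (m=4, u=1) -> B2->E, B1->F, B3->T, B5->E, B4->T, B5->S, B4->F, B7->S, B6->T, B8->T; covered: B1=F, B2=E, B3=T, B4=T, B4=F, B5=S, B5=E, B6=T, B7=S, B8=T
#8 (m=4, u=7) -> B2->S, B1->F, B3->T, B5->S, B4->F, B7->S, B6->T, B8->T; covered: B1=F, B2=S, B3=T, B4=F, B5=S, B6=T, B7=S, B8=T
#9 (m=5, u=8) -> B2->S, B1->F, B3->T, B5->E, B4->T, B5->S, B4->F, B7->S, B6->T, B8->F; covered: B1=F, B2=S, B3=T, B4=T, B4=F, B5=S, B5=E, B6=T, B7=S, B8=F
#10 (m=6, u=7) -> B2->S, B1->F, B3->T, B5->S, B4->F, B7->S, B6->T, B8->F; covered: B1=F, B2=S, B3=T, B4=F, B5=S, B6=T, B7=S, B8=F
union over the pool: B1=T, B1=F, B2=S, B2=E, B3=T, B4=T, B4=F, B5=S, B5=E, B6=T, B6=F, B7=S, B7=E, B8=T, B8=F
uncovered (1 of 16): B3=F
Answer: 1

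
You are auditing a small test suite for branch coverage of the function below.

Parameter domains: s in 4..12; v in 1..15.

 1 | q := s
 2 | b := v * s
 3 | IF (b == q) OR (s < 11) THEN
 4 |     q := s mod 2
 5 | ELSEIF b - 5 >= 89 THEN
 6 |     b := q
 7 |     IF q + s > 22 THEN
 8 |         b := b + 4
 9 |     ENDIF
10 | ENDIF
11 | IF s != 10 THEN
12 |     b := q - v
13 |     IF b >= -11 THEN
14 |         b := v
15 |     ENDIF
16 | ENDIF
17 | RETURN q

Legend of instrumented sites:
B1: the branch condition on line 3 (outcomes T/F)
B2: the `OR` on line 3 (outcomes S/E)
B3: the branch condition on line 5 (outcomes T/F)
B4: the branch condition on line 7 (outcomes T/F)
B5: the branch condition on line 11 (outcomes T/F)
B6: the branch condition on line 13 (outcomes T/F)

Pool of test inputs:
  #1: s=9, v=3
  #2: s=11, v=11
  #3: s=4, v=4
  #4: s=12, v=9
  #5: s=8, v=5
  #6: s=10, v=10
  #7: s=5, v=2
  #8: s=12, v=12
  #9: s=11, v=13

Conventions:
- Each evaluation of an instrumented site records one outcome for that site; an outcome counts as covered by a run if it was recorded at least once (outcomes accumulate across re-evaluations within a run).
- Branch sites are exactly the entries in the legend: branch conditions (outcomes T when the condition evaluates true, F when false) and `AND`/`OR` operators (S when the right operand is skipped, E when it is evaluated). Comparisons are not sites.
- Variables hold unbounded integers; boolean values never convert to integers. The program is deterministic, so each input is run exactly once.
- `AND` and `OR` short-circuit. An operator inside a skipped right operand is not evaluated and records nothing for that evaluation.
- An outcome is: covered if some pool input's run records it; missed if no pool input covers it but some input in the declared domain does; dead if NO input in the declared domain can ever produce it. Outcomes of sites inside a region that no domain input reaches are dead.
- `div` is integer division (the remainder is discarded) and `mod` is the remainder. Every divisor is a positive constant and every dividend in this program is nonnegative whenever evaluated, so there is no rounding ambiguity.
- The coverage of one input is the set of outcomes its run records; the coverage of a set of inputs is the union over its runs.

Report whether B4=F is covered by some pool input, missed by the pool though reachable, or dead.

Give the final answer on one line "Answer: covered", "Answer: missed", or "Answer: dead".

B4=F is recorded by pool input(s) 2, 9 -> covered

Answer: covered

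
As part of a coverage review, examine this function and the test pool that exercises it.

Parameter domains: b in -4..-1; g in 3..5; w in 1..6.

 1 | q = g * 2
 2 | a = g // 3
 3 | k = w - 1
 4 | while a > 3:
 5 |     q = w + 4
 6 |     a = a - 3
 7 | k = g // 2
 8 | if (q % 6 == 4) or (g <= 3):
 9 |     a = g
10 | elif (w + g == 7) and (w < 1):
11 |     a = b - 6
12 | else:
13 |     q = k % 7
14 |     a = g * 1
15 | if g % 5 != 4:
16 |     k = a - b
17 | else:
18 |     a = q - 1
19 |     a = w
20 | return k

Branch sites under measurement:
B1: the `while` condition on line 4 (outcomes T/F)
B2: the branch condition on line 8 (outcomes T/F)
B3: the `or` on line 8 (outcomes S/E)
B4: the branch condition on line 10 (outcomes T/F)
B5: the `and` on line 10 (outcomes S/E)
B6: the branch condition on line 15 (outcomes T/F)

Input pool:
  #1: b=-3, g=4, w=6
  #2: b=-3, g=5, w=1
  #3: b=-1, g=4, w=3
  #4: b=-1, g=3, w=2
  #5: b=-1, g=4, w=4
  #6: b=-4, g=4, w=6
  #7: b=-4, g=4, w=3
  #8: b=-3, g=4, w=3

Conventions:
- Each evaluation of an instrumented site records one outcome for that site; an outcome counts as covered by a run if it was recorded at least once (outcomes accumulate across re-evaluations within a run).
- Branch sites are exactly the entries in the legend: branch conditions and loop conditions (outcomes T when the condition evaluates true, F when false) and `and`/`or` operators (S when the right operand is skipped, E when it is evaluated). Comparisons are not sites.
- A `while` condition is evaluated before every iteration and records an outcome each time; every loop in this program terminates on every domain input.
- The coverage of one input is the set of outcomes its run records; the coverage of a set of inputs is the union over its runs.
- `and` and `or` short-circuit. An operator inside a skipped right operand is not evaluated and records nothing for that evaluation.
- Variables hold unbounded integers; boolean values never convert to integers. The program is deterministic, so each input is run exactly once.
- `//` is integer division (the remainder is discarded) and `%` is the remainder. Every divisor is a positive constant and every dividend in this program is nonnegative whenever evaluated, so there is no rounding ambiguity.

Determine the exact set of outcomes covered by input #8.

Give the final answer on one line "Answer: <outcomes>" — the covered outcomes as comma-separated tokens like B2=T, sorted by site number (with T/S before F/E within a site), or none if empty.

Running input #8 (b=-3, g=4, w=3), event by event:
  B1->F, B3->E, B2->F, B5->E, B4->F, B6->F
collecting distinct outcomes: B1=F, B2=F, B3=E, B4=F, B5=E, B6=F

Answer: B1=F, B2=F, B3=E, B4=F, B5=E, B6=F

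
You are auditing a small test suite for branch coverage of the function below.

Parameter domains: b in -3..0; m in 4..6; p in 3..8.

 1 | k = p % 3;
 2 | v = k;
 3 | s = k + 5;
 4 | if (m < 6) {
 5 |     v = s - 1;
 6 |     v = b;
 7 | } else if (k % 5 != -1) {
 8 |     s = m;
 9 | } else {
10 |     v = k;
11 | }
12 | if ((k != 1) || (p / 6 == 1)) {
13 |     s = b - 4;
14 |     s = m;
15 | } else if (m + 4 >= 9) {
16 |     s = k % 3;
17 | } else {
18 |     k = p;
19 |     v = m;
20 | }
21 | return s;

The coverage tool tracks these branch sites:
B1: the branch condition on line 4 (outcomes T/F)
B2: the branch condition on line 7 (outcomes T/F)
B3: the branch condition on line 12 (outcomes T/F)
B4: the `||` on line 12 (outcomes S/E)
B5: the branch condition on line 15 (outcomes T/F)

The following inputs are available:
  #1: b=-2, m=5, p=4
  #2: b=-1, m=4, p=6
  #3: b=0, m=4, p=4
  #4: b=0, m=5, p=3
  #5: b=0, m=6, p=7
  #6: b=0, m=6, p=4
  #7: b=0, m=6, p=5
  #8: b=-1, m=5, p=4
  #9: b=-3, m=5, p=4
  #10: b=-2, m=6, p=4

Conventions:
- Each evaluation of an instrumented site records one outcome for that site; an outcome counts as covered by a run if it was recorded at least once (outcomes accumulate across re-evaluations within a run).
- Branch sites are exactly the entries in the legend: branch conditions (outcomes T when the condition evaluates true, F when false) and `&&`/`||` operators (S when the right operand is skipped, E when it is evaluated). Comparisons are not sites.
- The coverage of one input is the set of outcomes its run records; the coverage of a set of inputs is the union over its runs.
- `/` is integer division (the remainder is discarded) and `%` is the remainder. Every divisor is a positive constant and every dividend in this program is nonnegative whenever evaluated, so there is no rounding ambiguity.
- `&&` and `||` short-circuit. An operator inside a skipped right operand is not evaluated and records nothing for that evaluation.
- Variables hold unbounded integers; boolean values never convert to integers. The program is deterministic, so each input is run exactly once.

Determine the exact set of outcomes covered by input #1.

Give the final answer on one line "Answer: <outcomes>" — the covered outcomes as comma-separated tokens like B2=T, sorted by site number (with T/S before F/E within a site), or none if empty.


Tracing the run of input #1 (b=-2, m=5, p=4):
  B1->T, B4->E, B3->F, B5->T
deduplicating events, the covered set is: B1=T, B3=F, B4=E, B5=T
Answer: B1=T, B3=F, B4=E, B5=T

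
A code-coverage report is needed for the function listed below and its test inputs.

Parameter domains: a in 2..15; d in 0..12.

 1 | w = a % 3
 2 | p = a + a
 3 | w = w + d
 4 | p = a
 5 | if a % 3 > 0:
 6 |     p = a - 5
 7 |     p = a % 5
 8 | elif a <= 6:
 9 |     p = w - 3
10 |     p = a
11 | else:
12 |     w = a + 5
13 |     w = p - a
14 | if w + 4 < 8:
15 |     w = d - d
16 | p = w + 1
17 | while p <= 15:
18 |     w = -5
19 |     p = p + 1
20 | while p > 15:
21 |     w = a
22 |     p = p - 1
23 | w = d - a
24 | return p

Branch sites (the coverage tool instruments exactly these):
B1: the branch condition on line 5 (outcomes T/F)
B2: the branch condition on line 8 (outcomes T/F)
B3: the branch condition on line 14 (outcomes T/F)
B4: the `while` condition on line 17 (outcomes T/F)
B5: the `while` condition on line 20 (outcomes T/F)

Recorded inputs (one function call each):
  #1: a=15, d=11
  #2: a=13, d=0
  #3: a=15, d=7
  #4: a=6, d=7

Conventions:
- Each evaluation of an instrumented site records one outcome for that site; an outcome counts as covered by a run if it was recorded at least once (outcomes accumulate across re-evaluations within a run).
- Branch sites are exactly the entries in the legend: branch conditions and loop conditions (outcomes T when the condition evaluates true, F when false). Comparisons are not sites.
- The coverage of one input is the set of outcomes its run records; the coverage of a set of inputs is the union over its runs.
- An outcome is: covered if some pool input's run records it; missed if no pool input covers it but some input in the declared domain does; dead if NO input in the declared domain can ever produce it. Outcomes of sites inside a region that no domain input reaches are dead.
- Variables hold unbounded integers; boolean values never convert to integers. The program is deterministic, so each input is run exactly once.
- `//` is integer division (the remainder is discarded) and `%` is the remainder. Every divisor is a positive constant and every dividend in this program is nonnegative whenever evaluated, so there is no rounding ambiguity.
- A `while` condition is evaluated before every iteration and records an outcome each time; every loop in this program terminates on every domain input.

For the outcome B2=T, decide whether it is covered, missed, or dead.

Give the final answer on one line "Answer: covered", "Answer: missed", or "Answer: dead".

B2=T is recorded by pool input(s) 4 -> covered

Answer: covered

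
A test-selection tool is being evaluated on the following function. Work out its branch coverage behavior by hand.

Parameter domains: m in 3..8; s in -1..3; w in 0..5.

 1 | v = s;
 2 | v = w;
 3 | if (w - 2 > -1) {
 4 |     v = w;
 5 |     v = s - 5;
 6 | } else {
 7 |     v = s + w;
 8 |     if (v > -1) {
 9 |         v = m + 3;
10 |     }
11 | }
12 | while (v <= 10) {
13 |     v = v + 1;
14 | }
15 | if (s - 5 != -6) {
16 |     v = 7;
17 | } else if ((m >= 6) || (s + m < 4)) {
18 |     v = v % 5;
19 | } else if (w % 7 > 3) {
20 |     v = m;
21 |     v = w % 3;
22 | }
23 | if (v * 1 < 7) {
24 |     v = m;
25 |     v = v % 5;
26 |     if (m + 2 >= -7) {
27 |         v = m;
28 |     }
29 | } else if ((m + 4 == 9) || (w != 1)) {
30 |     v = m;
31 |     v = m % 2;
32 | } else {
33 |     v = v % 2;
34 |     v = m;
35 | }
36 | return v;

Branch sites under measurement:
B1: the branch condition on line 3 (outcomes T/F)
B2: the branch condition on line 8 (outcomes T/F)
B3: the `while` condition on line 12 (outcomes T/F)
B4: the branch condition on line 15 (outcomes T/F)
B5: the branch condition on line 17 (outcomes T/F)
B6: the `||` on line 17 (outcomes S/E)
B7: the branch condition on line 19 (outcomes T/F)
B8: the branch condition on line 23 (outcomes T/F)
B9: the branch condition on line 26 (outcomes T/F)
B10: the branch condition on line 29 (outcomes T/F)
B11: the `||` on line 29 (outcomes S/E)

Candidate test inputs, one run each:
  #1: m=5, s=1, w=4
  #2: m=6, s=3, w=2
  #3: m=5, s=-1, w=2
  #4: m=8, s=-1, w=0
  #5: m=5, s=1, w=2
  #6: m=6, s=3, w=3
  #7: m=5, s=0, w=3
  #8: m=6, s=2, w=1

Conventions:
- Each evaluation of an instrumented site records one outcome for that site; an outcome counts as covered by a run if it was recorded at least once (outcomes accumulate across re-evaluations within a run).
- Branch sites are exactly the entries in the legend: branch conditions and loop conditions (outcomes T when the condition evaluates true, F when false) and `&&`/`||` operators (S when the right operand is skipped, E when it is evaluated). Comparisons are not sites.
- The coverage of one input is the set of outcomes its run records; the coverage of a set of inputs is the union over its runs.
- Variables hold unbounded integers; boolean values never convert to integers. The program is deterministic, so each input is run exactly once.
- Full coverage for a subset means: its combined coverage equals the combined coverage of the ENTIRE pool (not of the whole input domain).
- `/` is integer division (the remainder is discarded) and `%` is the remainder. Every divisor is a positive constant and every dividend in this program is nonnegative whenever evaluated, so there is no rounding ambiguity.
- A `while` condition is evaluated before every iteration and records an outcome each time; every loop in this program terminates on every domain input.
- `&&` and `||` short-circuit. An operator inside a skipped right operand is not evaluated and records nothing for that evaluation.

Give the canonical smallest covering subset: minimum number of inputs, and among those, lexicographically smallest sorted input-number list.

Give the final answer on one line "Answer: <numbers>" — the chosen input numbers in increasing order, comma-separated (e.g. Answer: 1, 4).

#1 (m=5, s=1, w=4) -> B1->T, B3->T, B3->T, B3->T, B3->T, B3->T, B3->T, B3->T, B3->T, B3->T, B3->T, B3->T, B3->T, B3->T, ...; covered: B1=T, B3=T, B3=F, B4=T, B8=F, B10=T, B11=S
#2 (m=6, s=3, w=2) -> B1->T, B3->T, B3->T, B3->T, B3->T, B3->T, B3->T, B3->T, B3->T, B3->T, B3->T, B3->T, B3->T, B3->T, ...; covered: B1=T, B3=T, B3=F, B4=T, B8=F, B10=T, B11=E
#3 (m=5, s=-1, w=2) -> B1->T, B3->T, B3->T, B3->T, B3->T, B3->T, B3->T, B3->T, B3->T, B3->T, B3->T, B3->T, B3->T, B3->T, ...; covered: B1=T, B3=T, B3=F, B4=F, B5=F, B6=E, B7=F, B8=F, B10=T, B11=S
#4 (m=8, s=-1, w=0) -> B1->F, B2->F, B3->T, B3->T, B3->T, B3->T, B3->T, B3->T, B3->T, B3->T, B3->T, B3->T, B3->T, B3->T, ...; covered: B1=F, B2=F, B3=T, B3=F, B4=F, B5=T, B6=S, B8=T, B9=T
#5 (m=5, s=1, w=2) -> B1->T, B3->T, B3->T, B3->T, B3->T, B3->T, B3->T, B3->T, B3->T, B3->T, B3->T, B3->T, B3->T, B3->T, ...; covered: B1=T, B3=T, B3=F, B4=T, B8=F, B10=T, B11=S
#6 (m=6, s=3, w=3) -> B1->T, B3->T, B3->T, B3->T, B3->T, B3->T, B3->T, B3->T, B3->T, B3->T, B3->T, B3->T, B3->T, B3->T, ...; covered: B1=T, B3=T, B3=F, B4=T, B8=F, B10=T, B11=E
#7 (m=5, s=0, w=3) -> B1->T, B3->T, B3->T, B3->T, B3->T, B3->T, B3->T, B3->T, B3->T, B3->T, B3->T, B3->T, B3->T, B3->T, ...; covered: B1=T, B3=T, B3=F, B4=T, B8=F, B10=T, B11=S
#8 (m=6, s=2, w=1) -> B1->F, B2->T, B3->T, B3->T, B3->F, B4->T, B8->F, B11->E, B10->F; covered: B1=F, B2=T, B3=T, B3=F, B4=T, B8=F, B10=F, B11=E
the full pool covers 20 outcomes: B1=T, B1=F, B2=T, B2=F, B3=T, B3=F, B4=T, B4=F, B5=T, B5=F, B6=S, B6=E, B7=F, B8=T, B8=F, B9=T, B10=T, B10=F, B11=S, B11=E
every size-1 subset falls short of the 20 outcomes (best: 10/20)
every size-2 subset falls short of the 20 outcomes (best: 16/20)
the canonical winner is {3, 4, 8}: size 3, full 20-outcome coverage, earliest index list among size-3 covers

Answer: 3, 4, 8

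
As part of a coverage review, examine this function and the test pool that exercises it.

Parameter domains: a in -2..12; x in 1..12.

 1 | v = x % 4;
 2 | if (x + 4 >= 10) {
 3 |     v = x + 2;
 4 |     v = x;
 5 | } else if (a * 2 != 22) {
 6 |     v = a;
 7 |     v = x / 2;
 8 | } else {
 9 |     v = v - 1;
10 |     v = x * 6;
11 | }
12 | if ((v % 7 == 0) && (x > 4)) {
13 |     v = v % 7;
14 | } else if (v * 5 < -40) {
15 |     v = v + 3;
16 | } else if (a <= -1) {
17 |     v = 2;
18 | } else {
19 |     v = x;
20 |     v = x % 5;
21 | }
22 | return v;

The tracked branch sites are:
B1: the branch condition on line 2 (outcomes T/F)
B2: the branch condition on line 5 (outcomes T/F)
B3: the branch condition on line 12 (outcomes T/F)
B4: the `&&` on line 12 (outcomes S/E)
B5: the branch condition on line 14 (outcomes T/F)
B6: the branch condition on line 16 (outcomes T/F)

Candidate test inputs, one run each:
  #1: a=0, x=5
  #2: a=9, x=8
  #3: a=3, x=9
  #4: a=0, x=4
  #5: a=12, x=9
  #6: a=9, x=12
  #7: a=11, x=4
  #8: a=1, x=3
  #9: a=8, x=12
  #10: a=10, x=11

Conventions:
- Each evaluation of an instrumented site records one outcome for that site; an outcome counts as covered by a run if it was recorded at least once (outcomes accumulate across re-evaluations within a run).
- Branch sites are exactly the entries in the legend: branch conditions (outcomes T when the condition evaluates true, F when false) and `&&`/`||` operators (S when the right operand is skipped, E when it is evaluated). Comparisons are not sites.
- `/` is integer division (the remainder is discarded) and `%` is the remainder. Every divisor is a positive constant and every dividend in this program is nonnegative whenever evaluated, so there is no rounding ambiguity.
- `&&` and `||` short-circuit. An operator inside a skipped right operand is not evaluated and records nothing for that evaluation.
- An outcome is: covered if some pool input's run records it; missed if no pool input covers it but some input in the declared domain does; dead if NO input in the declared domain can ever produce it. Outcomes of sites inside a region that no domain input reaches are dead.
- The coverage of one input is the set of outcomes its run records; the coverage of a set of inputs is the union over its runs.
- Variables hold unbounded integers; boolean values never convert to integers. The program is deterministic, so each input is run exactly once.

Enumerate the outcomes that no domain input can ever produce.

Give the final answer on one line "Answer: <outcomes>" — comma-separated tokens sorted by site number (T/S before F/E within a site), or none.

exhaustive pass over the 180-input domain:
  B5=T: unreachable across the whole domain -> dead
  reachable outcomes have witnesses, e.g. B1=T (e.g. a=-2, x=6), B1=F (e.g. a=-2, x=1), B2=T (e.g. a=-2, x=1), B2=F (e.g. a=11, x=1)

Answer: B5=T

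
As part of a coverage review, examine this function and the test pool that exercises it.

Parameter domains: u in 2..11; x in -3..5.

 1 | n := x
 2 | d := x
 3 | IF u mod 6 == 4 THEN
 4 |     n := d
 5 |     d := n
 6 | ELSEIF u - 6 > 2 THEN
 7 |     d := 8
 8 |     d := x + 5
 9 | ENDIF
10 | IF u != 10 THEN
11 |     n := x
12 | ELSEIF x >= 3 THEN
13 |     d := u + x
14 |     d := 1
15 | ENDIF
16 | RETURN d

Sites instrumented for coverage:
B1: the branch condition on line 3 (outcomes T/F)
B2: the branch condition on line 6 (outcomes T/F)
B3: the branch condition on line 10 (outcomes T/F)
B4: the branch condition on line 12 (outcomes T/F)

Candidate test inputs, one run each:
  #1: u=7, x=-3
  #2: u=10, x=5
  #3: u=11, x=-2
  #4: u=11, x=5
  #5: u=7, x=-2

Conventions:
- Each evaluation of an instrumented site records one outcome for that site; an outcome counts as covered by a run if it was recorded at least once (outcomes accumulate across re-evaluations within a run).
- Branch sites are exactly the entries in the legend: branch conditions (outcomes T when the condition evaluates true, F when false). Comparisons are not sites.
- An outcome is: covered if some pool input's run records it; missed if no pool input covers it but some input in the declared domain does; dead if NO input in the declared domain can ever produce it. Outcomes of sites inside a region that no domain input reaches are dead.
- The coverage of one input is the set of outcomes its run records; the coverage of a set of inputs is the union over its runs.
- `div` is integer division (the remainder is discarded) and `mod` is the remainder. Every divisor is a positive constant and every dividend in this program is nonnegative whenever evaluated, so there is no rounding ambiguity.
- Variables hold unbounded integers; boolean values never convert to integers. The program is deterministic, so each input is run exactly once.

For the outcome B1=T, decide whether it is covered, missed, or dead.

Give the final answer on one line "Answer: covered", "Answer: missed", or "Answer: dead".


B1=T is recorded by pool input(s) 2 -> covered
Answer: covered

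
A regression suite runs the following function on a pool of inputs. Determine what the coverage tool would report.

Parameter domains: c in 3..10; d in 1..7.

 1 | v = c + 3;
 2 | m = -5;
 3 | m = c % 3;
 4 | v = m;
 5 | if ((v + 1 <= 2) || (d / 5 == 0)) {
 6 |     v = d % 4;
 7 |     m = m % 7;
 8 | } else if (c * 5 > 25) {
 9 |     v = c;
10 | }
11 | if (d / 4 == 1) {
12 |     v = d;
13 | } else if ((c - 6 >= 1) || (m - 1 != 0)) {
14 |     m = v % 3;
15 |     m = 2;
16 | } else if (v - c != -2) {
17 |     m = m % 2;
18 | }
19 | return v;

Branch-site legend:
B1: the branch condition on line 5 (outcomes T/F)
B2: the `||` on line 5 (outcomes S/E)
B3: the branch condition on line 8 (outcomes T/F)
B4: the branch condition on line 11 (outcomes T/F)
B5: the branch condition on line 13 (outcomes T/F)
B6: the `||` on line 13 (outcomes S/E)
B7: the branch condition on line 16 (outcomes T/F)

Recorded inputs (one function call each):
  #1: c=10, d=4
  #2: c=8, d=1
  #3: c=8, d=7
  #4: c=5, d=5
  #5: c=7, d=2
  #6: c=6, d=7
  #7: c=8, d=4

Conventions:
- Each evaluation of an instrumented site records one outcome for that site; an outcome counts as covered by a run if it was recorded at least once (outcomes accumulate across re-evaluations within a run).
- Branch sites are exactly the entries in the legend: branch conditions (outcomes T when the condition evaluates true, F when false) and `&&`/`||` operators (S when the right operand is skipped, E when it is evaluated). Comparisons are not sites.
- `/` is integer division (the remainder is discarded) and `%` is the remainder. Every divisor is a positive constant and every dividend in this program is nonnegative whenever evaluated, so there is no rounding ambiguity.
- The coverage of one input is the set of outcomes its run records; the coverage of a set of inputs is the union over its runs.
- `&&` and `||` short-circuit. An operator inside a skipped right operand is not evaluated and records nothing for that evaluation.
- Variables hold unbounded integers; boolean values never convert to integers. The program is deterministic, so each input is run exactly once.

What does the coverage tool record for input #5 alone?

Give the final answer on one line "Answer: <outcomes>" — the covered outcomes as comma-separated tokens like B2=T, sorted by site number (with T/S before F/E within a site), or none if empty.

Running input #5 (c=7, d=2), event by event:
  B2->S, B1->T, B4->F, B6->S, B5->T
distinct outcomes covered: B1=T, B2=S, B4=F, B5=T, B6=S

Answer: B1=T, B2=S, B4=F, B5=T, B6=S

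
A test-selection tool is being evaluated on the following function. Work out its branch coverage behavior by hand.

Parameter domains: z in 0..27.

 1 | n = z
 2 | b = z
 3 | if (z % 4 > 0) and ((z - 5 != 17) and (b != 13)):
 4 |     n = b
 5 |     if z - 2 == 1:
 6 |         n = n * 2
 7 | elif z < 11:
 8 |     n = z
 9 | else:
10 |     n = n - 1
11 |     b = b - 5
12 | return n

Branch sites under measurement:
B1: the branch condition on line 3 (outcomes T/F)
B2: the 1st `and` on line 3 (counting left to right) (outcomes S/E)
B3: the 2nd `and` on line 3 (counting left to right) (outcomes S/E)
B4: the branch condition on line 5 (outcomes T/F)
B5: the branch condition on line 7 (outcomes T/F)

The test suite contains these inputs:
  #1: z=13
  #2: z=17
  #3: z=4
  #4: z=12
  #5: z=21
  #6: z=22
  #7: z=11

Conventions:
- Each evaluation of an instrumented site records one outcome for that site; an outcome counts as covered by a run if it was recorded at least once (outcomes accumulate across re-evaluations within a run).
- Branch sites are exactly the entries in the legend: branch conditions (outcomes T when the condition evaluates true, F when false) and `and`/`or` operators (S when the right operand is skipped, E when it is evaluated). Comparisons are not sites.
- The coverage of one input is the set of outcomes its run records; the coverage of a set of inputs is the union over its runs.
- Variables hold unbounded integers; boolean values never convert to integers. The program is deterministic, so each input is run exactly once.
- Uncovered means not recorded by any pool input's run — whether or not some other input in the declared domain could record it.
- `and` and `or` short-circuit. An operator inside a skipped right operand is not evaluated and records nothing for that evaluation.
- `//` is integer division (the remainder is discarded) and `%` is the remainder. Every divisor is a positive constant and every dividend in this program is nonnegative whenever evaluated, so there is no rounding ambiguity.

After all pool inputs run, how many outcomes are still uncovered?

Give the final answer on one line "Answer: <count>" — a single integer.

input #1, z=13: events B2->E, B3->E, B1->F, B5->F; outcomes B1=F, B2=E, B3=E, B5=F
input #2, z=17: events B2->E, B3->E, B1->T, B4->F; outcomes B1=T, B2=E, B3=E, B4=F
input #3, z=4: events B2->S, B1->F, B5->T; outcomes B1=F, B2=S, B5=T
input #4, z=12: events B2->S, B1->F, B5->F; outcomes B1=F, B2=S, B5=F
input #5, z=21: events B2->E, B3->E, B1->T, B4->F; outcomes B1=T, B2=E, B3=E, B4=F
input #6, z=22: events B2->E, B3->S, B1->F, B5->F; outcomes B1=F, B2=E, B3=S, B5=F
input #7, z=11: events B2->E, B3->E, B1->T, B4->F; outcomes B1=T, B2=E, B3=E, B4=F
union over the pool: B1=T, B1=F, B2=S, B2=E, B3=S, B3=E, B4=F, B5=T, B5=F
uncovered (1 of 10): B4=T

Answer: 1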